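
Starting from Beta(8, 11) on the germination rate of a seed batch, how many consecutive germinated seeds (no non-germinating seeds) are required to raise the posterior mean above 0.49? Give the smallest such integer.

After k germinated seeds and 0 non-germinating seeds the posterior is Beta(8+k, 11), with mean (8+k)/(8+11+k).
Set (8+k)/(19+k) > 0.49 and solve: k > (0.49·19 − 8)/(1 − 0.49) = 2.569.
The smallest integer exceeding 2.569 is 3, and checking k=3: (11)/(22) = 0.5000 > 0.49.

k = 3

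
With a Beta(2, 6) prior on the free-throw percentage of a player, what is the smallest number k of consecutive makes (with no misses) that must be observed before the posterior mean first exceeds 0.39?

k = 2

After k makes and 0 misses the posterior is Beta(2+k, 6), with mean (2+k)/(2+6+k).
Set (2+k)/(8+k) > 0.39 and solve: k > (0.39·8 − 2)/(1 − 0.39) = 1.836.
The smallest integer exceeding 1.836 is 2, and checking k=2: (4)/(10) = 0.4000 > 0.39.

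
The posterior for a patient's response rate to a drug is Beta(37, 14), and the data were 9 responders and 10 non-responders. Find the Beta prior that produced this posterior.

A Beta(a, b) prior with s successes and f failures in binomial data gives a Beta(a+s, b+f) posterior.
Subtract the data counts: 37−9=28, 14−10=4.

Beta(28, 4)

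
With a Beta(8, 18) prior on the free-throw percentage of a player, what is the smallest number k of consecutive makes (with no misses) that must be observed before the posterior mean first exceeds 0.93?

k = 232

After k makes and 0 misses the posterior is Beta(8+k, 18), with mean (8+k)/(8+18+k).
Set (8+k)/(26+k) > 0.93 and solve: k > (0.93·26 − 8)/(1 − 0.93) = 231.143.
The smallest integer exceeding 231.143 is 232, and checking k=232: (240)/(258) = 0.9302 > 0.93.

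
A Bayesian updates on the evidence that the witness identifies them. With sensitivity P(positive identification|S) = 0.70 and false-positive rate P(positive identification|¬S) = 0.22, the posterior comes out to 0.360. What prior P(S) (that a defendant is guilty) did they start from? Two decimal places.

Bayes' rule in odds form gives O(S|E) = O(S)·[P(E|S)/P(E|¬S)], hence O(S) = O(S|E)/LR.
Posterior odds = 0.360/(1−0.360) = 0.5625. LR = 0.70/0.22 = 3.1818.
Prior odds = 0.5625/3.1818 = 0.1768, so P(S) = 0.1768/(1+0.1768) ≈ 0.15.

P(S) = 0.15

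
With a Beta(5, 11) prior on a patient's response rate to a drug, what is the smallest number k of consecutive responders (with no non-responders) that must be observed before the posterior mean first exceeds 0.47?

k = 5

After k responders and 0 non-responders the posterior is Beta(5+k, 11), with mean (5+k)/(5+11+k).
Set (5+k)/(16+k) > 0.47 and solve: k > (0.47·16 − 5)/(1 − 0.47) = 4.755.
The smallest integer exceeding 4.755 is 5.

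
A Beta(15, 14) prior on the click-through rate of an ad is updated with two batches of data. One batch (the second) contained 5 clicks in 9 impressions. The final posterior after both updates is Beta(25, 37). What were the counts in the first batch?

5 clicks and 19 non-clicks

Because Beta–binomial updating is additive in the counts, the combined data contributed (α_post−α_prior, β_post−β_prior) successes and failures.
Total across both batches: 25−15=10 clicks, 37−14=23 non-clicks.
Subtract the second batch: 10−5=5 clicks and 23−4=19 non-clicks.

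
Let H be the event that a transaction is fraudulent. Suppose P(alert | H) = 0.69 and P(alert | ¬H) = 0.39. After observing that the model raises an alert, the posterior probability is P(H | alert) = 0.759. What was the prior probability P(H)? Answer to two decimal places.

P(H) = 0.64

Bayes' rule in odds form gives O(H|E) = O(H)·[P(E|H)/P(E|¬H)], hence O(H) = O(H|E)/LR.
Posterior odds = 0.759/(1−0.759) = 3.1494. LR = 0.69/0.39 = 1.7692.
Prior odds = 3.1494/1.7692 = 1.7801, so P(H) = 1.7801/(1+1.7801) ≈ 0.64.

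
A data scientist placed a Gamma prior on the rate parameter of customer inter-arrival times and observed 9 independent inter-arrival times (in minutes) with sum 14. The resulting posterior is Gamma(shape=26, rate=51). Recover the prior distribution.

For an exponential likelihood with a Gamma(α, β) prior on the rate, n observations with total T give posterior Gamma(α+n, β+T).
So α = 26 − 9 = 17 and β = 51 − 14 = 37.

Gamma(shape=17, rate=37)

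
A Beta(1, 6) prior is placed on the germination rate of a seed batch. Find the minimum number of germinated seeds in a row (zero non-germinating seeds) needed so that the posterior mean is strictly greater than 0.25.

k = 2

After k germinated seeds and 0 non-germinating seeds the posterior is Beta(1+k, 6), with mean (1+k)/(1+6+k).
Set (1+k)/(7+k) > 0.25 and solve: k > (0.25·7 − 1)/(1 − 0.25) = 1.000.
The smallest integer exceeding 1.000 is 2.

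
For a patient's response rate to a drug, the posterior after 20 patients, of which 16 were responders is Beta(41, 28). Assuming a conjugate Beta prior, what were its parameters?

Beta is conjugate to the binomial likelihood: posterior = Beta(a+s, b+f).
Subtract the data counts: 41−16=25, 28−4=24.

Beta(25, 24)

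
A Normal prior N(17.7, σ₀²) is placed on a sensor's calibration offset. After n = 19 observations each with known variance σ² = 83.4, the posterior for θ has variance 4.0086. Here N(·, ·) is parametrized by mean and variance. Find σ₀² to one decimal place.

σ₀² = 46.2

For the Normal–Normal model with known σ², precisions add: τ_n = τ₀ + n/σ².
So 1/σ₀² = 1/4.0086 − 19/83.4 = 0.249464 − 0.227818 = 0.021646.
Hence σ₀² = 1/0.021646 ≈ 46.2.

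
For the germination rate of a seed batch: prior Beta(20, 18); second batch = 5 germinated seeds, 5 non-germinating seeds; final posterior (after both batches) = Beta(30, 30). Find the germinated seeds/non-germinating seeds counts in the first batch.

5 germinated seeds and 7 non-germinating seeds

Sequential conjugate updates are equivalent to a single update on the pooled data, so total successes = posterior α − prior α and total failures = posterior β − prior β.
Total across both batches: 30−20=10 germinated seeds, 30−18=12 non-germinating seeds.
Subtract the second batch: 10−5=5 germinated seeds and 12−5=7 non-germinating seeds.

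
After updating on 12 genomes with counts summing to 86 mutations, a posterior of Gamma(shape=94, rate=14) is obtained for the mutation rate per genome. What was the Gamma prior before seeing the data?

Gamma(shape=8, rate=2)

Gamma–Poisson conjugacy: posterior shape = α + Σxᵢ, posterior rate = β + n.
So α = 94 − 86 = 8 and β = 14 − 12 = 2.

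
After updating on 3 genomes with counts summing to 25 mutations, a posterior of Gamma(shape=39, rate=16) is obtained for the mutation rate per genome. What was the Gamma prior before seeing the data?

A Gamma(α, β) prior (rate parametrization) on a Poisson rate with n observations summing to S gives posterior Gamma(α+S, β+n).
So α = 39 − 25 = 14 and β = 16 − 3 = 13.

Gamma(shape=14, rate=13)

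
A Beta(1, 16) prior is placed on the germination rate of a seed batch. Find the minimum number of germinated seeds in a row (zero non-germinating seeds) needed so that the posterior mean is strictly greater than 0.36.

k = 9

After k germinated seeds and 0 non-germinating seeds the posterior is Beta(1+k, 16), with mean (1+k)/(1+16+k).
Set (1+k)/(17+k) > 0.36 and solve: k > (0.36·17 − 1)/(1 − 0.36) = 8.000.
The smallest integer exceeding 8.000 is 9, and checking k=9: (10)/(26) = 0.3846 > 0.36.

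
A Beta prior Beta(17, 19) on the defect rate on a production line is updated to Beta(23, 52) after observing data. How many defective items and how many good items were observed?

A Beta(a, b) prior with s successes and f failures in binomial data gives a Beta(a+s, b+f) posterior.
Match parameters: s=23−17=6, f=52−19=33.

6 defective items and 33 good items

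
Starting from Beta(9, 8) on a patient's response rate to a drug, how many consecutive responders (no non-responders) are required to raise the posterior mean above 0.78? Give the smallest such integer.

After k responders and 0 non-responders the posterior is Beta(9+k, 8), with mean (9+k)/(9+8+k).
Set (9+k)/(17+k) > 0.78 and solve: k > (0.78·17 − 9)/(1 − 0.78) = 19.364.
The smallest integer exceeding 19.364 is 20, and checking k=20: (29)/(37) = 0.7838 > 0.78.

k = 20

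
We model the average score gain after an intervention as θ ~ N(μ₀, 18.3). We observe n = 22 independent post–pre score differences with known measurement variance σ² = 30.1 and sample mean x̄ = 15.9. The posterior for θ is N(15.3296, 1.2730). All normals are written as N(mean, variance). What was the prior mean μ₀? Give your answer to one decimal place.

μ₀ = 7.7

The posterior mean is a precision-weighted average: μ_n = (τ₀μ₀ + τ_data·x̄)/(τ₀+τ_data), with τ₀=1/σ₀² and τ_data=n/σ².
Here τ₀ = 1/18.3 = 0.054645 and τ_data = 22/30.1 = 0.730897, so τ_n = 0.785542.
Rearranging for μ₀: μ₀ = (μ_n·τ_n − τ_data·x̄)/τ₀ = (15.3296·0.785542 − 0.730897·15.9) / 0.054645 = 0.420782/0.054645 ≈ 7.7.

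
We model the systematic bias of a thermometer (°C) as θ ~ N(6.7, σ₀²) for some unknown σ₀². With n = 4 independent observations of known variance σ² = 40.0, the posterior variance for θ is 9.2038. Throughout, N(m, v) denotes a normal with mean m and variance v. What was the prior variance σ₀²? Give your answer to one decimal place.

σ₀² = 115.6

Posterior precision equals prior precision plus data precision: 1/σ_n² = 1/σ₀² + n/σ².
So 1/σ₀² = 1/9.2038 − 4/40.0 = 0.108651 − 0.100000 = 0.008651.
Hence σ₀² = 1/0.008651 ≈ 115.6.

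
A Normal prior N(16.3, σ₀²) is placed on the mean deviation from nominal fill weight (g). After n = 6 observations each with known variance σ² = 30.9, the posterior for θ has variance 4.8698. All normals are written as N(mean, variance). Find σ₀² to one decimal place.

For the Normal–Normal model with known σ², precisions add: τ_n = τ₀ + n/σ².
So 1/σ₀² = 1/4.8698 − 6/30.9 = 0.205347 − 0.194175 = 0.011172.
Hence σ₀² = 1/0.011172 ≈ 89.5.

σ₀² = 89.5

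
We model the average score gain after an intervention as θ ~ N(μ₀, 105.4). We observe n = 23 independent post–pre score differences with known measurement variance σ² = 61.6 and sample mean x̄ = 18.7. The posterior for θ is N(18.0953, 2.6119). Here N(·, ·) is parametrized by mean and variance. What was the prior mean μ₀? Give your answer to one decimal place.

The posterior mean is a precision-weighted average: μ_n = (τ₀μ₀ + τ_data·x̄)/(τ₀+τ_data), with τ₀=1/σ₀² and τ_data=n/σ².
Here τ₀ = 1/105.4 = 0.009488 and τ_data = 23/61.6 = 0.373377, so τ_n = 0.382865.
Rearranging for μ₀: μ₀ = (μ_n·τ_n − τ_data·x̄)/τ₀ = (18.0953·0.382865 − 0.373377·18.7) / 0.009488 = -0.054093/0.009488 ≈ -5.7.

μ₀ = -5.7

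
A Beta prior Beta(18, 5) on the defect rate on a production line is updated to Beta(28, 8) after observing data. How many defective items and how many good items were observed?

10 defective items and 3 good items

Under Beta–binomial conjugacy the posterior parameters are (α+s, β+f).
So s = 28 − 18 = 10 and f = 8 − 5 = 3.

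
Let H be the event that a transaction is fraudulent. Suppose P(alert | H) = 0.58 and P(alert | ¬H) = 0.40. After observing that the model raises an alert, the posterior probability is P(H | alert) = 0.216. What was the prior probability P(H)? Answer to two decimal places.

P(H) = 0.16

Bayes' rule in odds form gives O(H|E) = O(H)·[P(E|H)/P(E|¬H)], hence O(H) = O(H|E)/LR.
Posterior odds = 0.216/(1−0.216) = 0.2755. LR = 0.58/0.40 = 1.4500.
Prior odds = 0.2755/1.4500 = 0.1900, so P(H) = 0.1900/(1+0.1900) ≈ 0.16.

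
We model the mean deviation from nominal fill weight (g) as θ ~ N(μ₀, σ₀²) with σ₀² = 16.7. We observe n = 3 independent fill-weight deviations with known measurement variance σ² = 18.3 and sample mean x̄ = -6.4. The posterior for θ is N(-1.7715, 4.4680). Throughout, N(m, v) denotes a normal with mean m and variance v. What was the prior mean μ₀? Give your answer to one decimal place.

μ₀ = 10.9

The posterior mean is a precision-weighted average: μ_n = (τ₀μ₀ + τ_data·x̄)/(τ₀+τ_data), with τ₀=1/σ₀² and τ_data=n/σ².
Here τ₀ = 1/16.7 = 0.059880 and τ_data = 3/18.3 = 0.163934, so τ_n = 0.223814.
Rearranging for μ₀: μ₀ = (μ_n·τ_n − τ_data·x̄)/τ₀ = (-1.7715·0.223814 − 0.163934·-6.4) / 0.059880 = 0.652691/0.059880 ≈ 10.9.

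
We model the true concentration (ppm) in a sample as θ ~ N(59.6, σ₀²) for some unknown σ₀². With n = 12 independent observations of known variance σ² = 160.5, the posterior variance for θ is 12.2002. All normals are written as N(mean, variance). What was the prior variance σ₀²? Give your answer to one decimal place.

σ₀² = 138.9

For the Normal–Normal model with known σ², precisions add: τ_n = τ₀ + n/σ².
So 1/σ₀² = 1/12.2002 − 12/160.5 = 0.081966 − 0.074766 = 0.007200.
Hence σ₀² = 1/0.007200 ≈ 138.9.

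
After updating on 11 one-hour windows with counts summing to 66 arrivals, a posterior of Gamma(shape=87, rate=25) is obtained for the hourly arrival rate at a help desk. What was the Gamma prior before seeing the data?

A Gamma(α, β) prior (rate parametrization) on a Poisson rate with n observations summing to S gives posterior Gamma(α+S, β+n).
So α = 87 − 66 = 21 and β = 25 − 11 = 14.

Gamma(shape=21, rate=14)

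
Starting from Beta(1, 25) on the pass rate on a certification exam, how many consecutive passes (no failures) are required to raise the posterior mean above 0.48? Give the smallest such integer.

After k passes and 0 failures the posterior is Beta(1+k, 25), with mean (1+k)/(1+25+k).
Set (1+k)/(26+k) > 0.48 and solve: k > (0.48·26 − 1)/(1 − 0.48) = 22.077.
The smallest integer exceeding 22.077 is 23, and checking k=23: (24)/(49) = 0.4898 > 0.48.

k = 23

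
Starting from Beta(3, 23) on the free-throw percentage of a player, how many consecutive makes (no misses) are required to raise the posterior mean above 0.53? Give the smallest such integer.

k = 23

After k makes and 0 misses the posterior is Beta(3+k, 23), with mean (3+k)/(3+23+k).
Set (3+k)/(26+k) > 0.53 and solve: k > (0.53·26 − 3)/(1 − 0.53) = 22.936.
The smallest integer exceeding 22.936 is 23, and checking k=23: (26)/(49) = 0.5306 > 0.53.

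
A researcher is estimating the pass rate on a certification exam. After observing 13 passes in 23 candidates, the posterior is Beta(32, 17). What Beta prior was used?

A Beta(a, b) prior with s successes and f failures in binomial data gives a Beta(a+s, b+f) posterior.
So a = 32 − 13 = 19 and b = 17 − 10 = 7.

Beta(19, 7)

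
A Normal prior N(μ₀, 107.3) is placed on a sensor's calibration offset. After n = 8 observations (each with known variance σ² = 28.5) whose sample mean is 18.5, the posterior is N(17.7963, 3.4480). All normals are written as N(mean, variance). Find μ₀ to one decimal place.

μ₀ = -3.4

The posterior mean is a precision-weighted average: μ_n = (τ₀μ₀ + τ_data·x̄)/(τ₀+τ_data), with τ₀=1/σ₀² and τ_data=n/σ².
Here τ₀ = 1/107.3 = 0.009320 and τ_data = 8/28.5 = 0.280702, so τ_n = 0.290022.
Rearranging for μ₀: μ₀ = (μ_n·τ_n − τ_data·x̄)/τ₀ = (17.7963·0.290022 − 0.280702·18.5) / 0.009320 = -0.031668/0.009320 ≈ -3.4.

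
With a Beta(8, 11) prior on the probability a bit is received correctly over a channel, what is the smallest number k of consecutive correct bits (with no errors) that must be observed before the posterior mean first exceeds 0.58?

After k correct bits and 0 errors the posterior is Beta(8+k, 11), with mean (8+k)/(8+11+k).
Set (8+k)/(19+k) > 0.58 and solve: k > (0.58·19 − 8)/(1 − 0.58) = 7.190.
The smallest integer exceeding 7.190 is 8.

k = 8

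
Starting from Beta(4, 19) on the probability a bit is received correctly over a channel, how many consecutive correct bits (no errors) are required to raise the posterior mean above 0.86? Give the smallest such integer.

k = 113

After k correct bits and 0 errors the posterior is Beta(4+k, 19), with mean (4+k)/(4+19+k).
Set (4+k)/(23+k) > 0.86 and solve: k > (0.86·23 − 4)/(1 − 0.86) = 112.714.
The smallest integer exceeding 112.714 is 113, and checking k=113: (117)/(136) = 0.8603 > 0.86.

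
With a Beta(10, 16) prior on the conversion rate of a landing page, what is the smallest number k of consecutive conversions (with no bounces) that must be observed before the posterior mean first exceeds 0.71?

After k conversions and 0 bounces the posterior is Beta(10+k, 16), with mean (10+k)/(10+16+k).
Set (10+k)/(26+k) > 0.71 and solve: k > (0.71·26 − 10)/(1 − 0.71) = 29.172.
The smallest integer exceeding 29.172 is 30, and checking k=30: (40)/(56) = 0.7143 > 0.71.

k = 30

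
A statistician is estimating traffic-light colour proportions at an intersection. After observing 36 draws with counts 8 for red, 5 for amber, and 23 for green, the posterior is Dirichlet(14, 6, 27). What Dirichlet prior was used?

Dirichlet(6, 1, 4)

For a Dirichlet(α) prior with multinomial counts c, the posterior is Dirichlet(α + c) componentwise.
Subtract each count from the matching posterior parameter: 14−8=6, 6−5=1, 27−23=4.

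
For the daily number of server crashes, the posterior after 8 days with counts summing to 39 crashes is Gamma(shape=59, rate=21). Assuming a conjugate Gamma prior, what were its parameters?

A Gamma(α, β) prior (rate parametrization) on a Poisson rate with n observations summing to S gives posterior Gamma(α+S, β+n).
So α = 59 − 39 = 20 and β = 21 − 8 = 13.

Gamma(shape=20, rate=13)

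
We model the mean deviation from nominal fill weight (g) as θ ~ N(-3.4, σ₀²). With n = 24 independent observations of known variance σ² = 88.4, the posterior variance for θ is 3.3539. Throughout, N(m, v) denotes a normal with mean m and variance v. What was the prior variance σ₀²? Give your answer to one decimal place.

For the Normal–Normal model with known σ², precisions add: τ_n = τ₀ + n/σ².
So 1/σ₀² = 1/3.3539 − 24/88.4 = 0.298160 − 0.271493 = 0.026667.
Hence σ₀² = 1/0.026667 ≈ 37.5.

σ₀² = 37.5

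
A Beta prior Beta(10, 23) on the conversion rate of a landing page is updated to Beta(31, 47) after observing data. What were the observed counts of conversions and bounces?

Beta is conjugate to the binomial likelihood: posterior = Beta(α+s, β+f).
So s = 31 − 10 = 21 and f = 47 − 23 = 24.

21 conversions and 24 bounces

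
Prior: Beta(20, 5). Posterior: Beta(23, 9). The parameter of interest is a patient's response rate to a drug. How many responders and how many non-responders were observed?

3 responders and 4 non-responders

Beta is conjugate to the binomial likelihood: posterior = Beta(α+s, β+f).
Match parameters: s=23−20=3, f=9−5=4.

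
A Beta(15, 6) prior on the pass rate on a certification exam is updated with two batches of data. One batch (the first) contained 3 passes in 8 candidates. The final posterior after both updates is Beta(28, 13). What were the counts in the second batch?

Because Beta–binomial updating is additive in the counts, the combined data contributed (α_post−α_prior, β_post−β_prior) successes and failures.
Total across both batches: 28−15=13 passes, 13−6=7 failures.
Subtract the first batch: 13−3=10 passes and 7−5=2 failures.

10 passes and 2 failures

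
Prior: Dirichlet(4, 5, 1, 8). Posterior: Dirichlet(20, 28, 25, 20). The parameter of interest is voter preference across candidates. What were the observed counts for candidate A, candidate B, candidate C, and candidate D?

counts (16, 23, 24, 12)

For a Dirichlet(α) prior with multinomial counts c, the posterior is Dirichlet(α + c) componentwise.
Counts are posterior − prior componentwise: 20−4=16, 28−5=23, 25−1=24, 20−8=12.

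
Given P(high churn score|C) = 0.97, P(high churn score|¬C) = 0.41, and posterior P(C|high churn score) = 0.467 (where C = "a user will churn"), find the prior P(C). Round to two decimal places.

P(C) = 0.27

Bayes' rule in odds form gives O(C|E) = O(C)·[P(E|C)/P(E|¬C)], hence O(C) = O(C|E)/LR.
Posterior odds = 0.467/(1−0.467) = 0.8762. LR = 0.97/0.41 = 2.3659.
Prior odds = 0.8762/2.3659 = 0.3703, so P(C) = 0.3703/(1+0.3703) ≈ 0.27.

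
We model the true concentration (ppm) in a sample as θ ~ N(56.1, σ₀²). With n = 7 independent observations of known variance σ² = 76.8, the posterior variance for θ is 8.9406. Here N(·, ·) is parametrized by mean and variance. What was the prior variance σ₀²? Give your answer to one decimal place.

For the Normal–Normal model with known σ², precisions add: τ_n = τ₀ + n/σ².
So 1/σ₀² = 1/8.9406 − 7/76.8 = 0.111849 − 0.091146 = 0.020703.
Hence σ₀² = 1/0.020703 ≈ 48.3.

σ₀² = 48.3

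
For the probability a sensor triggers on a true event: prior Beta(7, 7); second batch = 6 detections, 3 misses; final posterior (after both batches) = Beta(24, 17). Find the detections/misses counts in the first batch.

11 detections and 7 misses

Because Beta–binomial updating is additive in the counts, the combined data contributed (α_post−α_prior, β_post−β_prior) successes and failures.
Total across both batches: 24−7=17 detections, 17−7=10 misses.
Subtract the second batch: 17−6=11 detections and 10−3=7 misses.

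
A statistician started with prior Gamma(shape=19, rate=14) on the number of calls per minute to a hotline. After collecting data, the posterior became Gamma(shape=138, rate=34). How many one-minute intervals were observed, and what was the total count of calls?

A Gamma(α, β) prior (rate parametrization) on a Poisson rate with n observations summing to S gives posterior Gamma(α+S, β+n).
Matching: Σxᵢ = 138 − 19 = 119 and n = 34 − 14 = 20.

n = 20 one-minute intervals with total 119 calls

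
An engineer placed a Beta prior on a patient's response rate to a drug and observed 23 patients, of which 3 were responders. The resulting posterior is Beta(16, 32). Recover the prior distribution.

Beta(13, 12)

Under Beta–binomial conjugacy the posterior parameters are (a+s, b+f).
So a = 16 − 3 = 13 and b = 32 − 20 = 12.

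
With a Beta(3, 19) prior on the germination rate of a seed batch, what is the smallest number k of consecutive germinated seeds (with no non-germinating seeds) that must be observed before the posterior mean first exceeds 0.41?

After k germinated seeds and 0 non-germinating seeds the posterior is Beta(3+k, 19), with mean (3+k)/(3+19+k).
Set (3+k)/(22+k) > 0.41 and solve: k > (0.41·22 − 3)/(1 − 0.41) = 10.203.
The smallest integer exceeding 10.203 is 11.

k = 11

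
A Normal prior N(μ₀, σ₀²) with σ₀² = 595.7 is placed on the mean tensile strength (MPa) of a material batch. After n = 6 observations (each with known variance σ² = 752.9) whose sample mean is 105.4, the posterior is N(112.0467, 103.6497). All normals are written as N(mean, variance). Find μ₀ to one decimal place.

μ₀ = 143.6

The posterior mean is a precision-weighted average: μ_n = (τ₀μ₀ + τ_data·x̄)/(τ₀+τ_data), with τ₀=1/σ₀² and τ_data=n/σ².
Here τ₀ = 1/595.7 = 0.001679 and τ_data = 6/752.9 = 0.007969, so τ_n = 0.009648.
Rearranging for μ₀: μ₀ = (μ_n·τ_n − τ_data·x̄)/τ₀ = (112.0467·0.009648 − 0.007969·105.4) / 0.001679 = 0.241094/0.001679 ≈ 143.6.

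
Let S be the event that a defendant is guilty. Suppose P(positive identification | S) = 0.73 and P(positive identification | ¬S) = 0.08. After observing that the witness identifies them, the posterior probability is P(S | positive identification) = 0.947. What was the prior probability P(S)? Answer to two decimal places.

Bayes' rule in odds form gives O(S|E) = O(S)·[P(E|S)/P(E|¬S)], hence O(S) = O(S|E)/LR.
Posterior odds = 0.947/(1−0.947) = 17.8679. LR = 0.73/0.08 = 9.1250.
Prior odds = 17.8679/9.1250 = 1.9581, so P(S) = 1.9581/(1+1.9581) ≈ 0.66.

P(S) = 0.66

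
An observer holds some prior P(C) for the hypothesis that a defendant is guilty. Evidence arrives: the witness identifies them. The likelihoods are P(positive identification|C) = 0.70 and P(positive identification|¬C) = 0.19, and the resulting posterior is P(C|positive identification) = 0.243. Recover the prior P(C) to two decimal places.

P(C) = 0.08

Bayes' rule in odds form gives O(C|E) = O(C)·[P(E|C)/P(E|¬C)], hence O(C) = O(C|E)/LR.
Posterior odds = 0.243/(1−0.243) = 0.3210. LR = 0.70/0.19 = 3.6842.
Prior odds = 0.3210/3.6842 = 0.0871, so P(C) = 0.0871/(1+0.0871) ≈ 0.08.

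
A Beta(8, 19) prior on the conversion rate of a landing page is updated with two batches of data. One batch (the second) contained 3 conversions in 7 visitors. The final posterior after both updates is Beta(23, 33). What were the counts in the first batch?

12 conversions and 10 bounces

Because Beta–binomial updating is additive in the counts, the combined data contributed (α_post−α_prior, β_post−β_prior) successes and failures.
Total across both batches: 23−8=15 conversions, 33−19=14 bounces.
Subtract the second batch: 15−3=12 conversions and 14−4=10 bounces.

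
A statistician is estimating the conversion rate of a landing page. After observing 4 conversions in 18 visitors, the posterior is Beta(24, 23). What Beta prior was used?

Beta(20, 9)

Beta is conjugate to the binomial likelihood: posterior = Beta(a+s, b+f).
So a = 24 − 4 = 20 and b = 23 − 14 = 9.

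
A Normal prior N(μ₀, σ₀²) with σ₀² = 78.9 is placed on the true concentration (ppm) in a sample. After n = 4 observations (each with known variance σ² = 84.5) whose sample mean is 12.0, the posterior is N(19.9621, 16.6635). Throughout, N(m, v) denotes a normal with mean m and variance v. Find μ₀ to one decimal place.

The posterior mean is a precision-weighted average: μ_n = (τ₀μ₀ + τ_data·x̄)/(τ₀+τ_data), with τ₀=1/σ₀² and τ_data=n/σ².
Here τ₀ = 1/78.9 = 0.012674 and τ_data = 4/84.5 = 0.047337, so τ_n = 0.060011.
Rearranging for μ₀: μ₀ = (μ_n·τ_n − τ_data·x̄)/τ₀ = (19.9621·0.060011 − 0.047337·12.0) / 0.012674 = 0.629902/0.012674 ≈ 49.7.

μ₀ = 49.7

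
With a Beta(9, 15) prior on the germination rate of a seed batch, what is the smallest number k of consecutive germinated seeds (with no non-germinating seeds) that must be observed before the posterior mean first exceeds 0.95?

After k germinated seeds and 0 non-germinating seeds the posterior is Beta(9+k, 15), with mean (9+k)/(9+15+k).
Set (9+k)/(24+k) > 0.95 and solve: k > (0.95·24 − 9)/(1 − 0.95) = 276.000.
The smallest integer exceeding 276.000 is 277.

k = 277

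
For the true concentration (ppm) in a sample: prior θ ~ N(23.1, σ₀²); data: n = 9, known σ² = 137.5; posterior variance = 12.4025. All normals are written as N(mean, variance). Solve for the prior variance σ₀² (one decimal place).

Posterior precision equals prior precision plus data precision: 1/σ_n² = 1/σ₀² + n/σ².
So 1/σ₀² = 1/12.4025 − 9/137.5 = 0.080629 − 0.065455 = 0.015174.
Hence σ₀² = 1/0.015174 ≈ 65.9.

σ₀² = 65.9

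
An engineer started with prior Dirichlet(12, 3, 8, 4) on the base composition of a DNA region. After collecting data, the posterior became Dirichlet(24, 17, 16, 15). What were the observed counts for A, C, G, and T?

counts (12, 14, 8, 11)

For a Dirichlet(α) prior with multinomial counts c, the posterior is Dirichlet(α + c) componentwise.
Counts are posterior − prior componentwise: 24−12=12, 17−3=14, 16−8=8, 15−4=11.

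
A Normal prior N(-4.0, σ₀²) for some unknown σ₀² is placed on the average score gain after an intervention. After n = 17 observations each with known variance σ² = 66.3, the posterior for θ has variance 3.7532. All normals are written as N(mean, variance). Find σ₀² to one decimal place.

σ₀² = 99.7

Posterior precision equals prior precision plus data precision: 1/σ_n² = 1/σ₀² + n/σ².
So 1/σ₀² = 1/3.7532 − 17/66.3 = 0.266439 − 0.256410 = 0.010029.
Hence σ₀² = 1/0.010029 ≈ 99.7.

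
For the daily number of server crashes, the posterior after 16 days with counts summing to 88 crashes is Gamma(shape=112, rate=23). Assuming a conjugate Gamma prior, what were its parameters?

Gamma(shape=24, rate=7)

A Gamma(α, β) prior (rate parametrization) on a Poisson rate with n observations summing to S gives posterior Gamma(α+S, β+n).
So α = 112 − 88 = 24 and β = 23 − 16 = 7.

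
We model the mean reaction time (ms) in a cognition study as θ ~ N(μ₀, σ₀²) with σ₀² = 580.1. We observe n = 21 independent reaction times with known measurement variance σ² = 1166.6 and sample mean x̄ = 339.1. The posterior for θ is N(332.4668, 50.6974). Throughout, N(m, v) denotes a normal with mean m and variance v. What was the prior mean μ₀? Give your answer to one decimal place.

The posterior mean is a precision-weighted average: μ_n = (τ₀μ₀ + τ_data·x̄)/(τ₀+τ_data), with τ₀=1/σ₀² and τ_data=n/σ².
Here τ₀ = 1/580.1 = 0.001724 and τ_data = 21/1166.6 = 0.018001, so τ_n = 0.019725.
Rearranging for μ₀: μ₀ = (μ_n·τ_n − τ_data·x̄)/τ₀ = (332.4668·0.019725 − 0.018001·339.1) / 0.001724 = 0.453769/0.001724 ≈ 263.2.

μ₀ = 263.2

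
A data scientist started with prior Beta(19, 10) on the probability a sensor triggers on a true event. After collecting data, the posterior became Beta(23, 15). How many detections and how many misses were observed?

A Beta(α, β) prior with s successes and f failures in binomial data gives a Beta(α+s, β+f) posterior.
Match parameters: s=23−19=4, f=15−10=5.

4 detections and 5 misses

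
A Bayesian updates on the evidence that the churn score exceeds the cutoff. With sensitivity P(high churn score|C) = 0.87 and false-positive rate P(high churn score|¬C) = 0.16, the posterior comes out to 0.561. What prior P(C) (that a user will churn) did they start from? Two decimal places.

In odds form, posterior odds = prior odds × likelihood ratio, so prior odds = posterior odds ÷ LR.
Posterior odds = 0.561/(1−0.561) = 1.2779. LR = 0.87/0.16 = 5.4375.
Prior odds = 1.2779/5.4375 = 0.2350, so P(C) = 0.2350/(1+0.2350) ≈ 0.19.

P(C) = 0.19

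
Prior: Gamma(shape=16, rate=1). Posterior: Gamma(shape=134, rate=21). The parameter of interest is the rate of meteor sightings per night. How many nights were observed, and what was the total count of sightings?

n = 20 nights with total 118 sightings

A Gamma(α, β) prior (rate parametrization) on a Poisson rate with n observations summing to S gives posterior Gamma(α+S, β+n).
Matching: Σxᵢ = 134 − 16 = 118 and n = 21 − 1 = 20.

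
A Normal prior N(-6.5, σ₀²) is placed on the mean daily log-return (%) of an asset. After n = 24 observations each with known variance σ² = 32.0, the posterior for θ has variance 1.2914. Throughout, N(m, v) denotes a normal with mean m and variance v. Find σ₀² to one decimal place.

Posterior precision equals prior precision plus data precision: 1/σ_n² = 1/σ₀² + n/σ².
So 1/σ₀² = 1/1.2914 − 24/32.0 = 0.774353 − 0.750000 = 0.024353.
Hence σ₀² = 1/0.024353 ≈ 41.1.

σ₀² = 41.1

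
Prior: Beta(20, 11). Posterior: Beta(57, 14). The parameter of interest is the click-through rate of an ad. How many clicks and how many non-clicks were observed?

37 clicks and 3 non-clicks

Under Beta–binomial conjugacy the posterior parameters are (α+s, β+f).
Match parameters: s=57−20=37, f=14−11=3.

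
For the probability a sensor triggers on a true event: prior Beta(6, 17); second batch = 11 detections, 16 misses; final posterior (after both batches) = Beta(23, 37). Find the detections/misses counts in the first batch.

Sequential conjugate updates are equivalent to a single update on the pooled data, so total successes = posterior α − prior α and total failures = posterior β − prior β.
Total across both batches: 23−6=17 detections, 37−17=20 misses.
Subtract the second batch: 17−11=6 detections and 20−16=4 misses.

6 detections and 4 misses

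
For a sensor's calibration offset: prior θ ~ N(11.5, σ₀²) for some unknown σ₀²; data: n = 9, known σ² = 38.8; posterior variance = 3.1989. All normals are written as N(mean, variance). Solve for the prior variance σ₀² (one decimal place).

σ₀² = 12.4

For the Normal–Normal model with known σ², precisions add: τ_n = τ₀ + n/σ².
So 1/σ₀² = 1/3.1989 − 9/38.8 = 0.312607 − 0.231959 = 0.080648.
Hence σ₀² = 1/0.080648 ≈ 12.4.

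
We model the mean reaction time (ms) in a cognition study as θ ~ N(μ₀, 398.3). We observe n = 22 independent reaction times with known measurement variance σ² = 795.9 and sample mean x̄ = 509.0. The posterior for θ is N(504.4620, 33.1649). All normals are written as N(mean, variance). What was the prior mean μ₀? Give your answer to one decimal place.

μ₀ = 454.5

With known observation variance, the Normal–Normal posterior has precision τ_n = τ₀ + n/σ² and mean μ_n = (τ₀μ₀ + (n/σ²)x̄)/τ_n.
Here τ₀ = 1/398.3 = 0.002511 and τ_data = 22/795.9 = 0.027642, so τ_n = 0.030153.
Rearranging for μ₀: μ₀ = (μ_n·τ_n − τ_data·x̄)/τ₀ = (504.4620·0.030153 − 0.027642·509.0) / 0.002511 = 1.141265/0.002511 ≈ 454.5.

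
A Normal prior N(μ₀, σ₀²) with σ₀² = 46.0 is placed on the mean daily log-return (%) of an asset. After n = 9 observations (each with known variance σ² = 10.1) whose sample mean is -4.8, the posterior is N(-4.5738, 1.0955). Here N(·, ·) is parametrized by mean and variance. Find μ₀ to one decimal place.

The posterior mean is a precision-weighted average: μ_n = (τ₀μ₀ + τ_data·x̄)/(τ₀+τ_data), with τ₀=1/σ₀² and τ_data=n/σ².
Here τ₀ = 1/46.0 = 0.021739 and τ_data = 9/10.1 = 0.891089, so τ_n = 0.912828.
Rearranging for μ₀: μ₀ = (μ_n·τ_n − τ_data·x̄)/τ₀ = (-4.5738·0.912828 − 0.891089·-4.8) / 0.021739 = 0.102134/0.021739 ≈ 4.7.

μ₀ = 4.7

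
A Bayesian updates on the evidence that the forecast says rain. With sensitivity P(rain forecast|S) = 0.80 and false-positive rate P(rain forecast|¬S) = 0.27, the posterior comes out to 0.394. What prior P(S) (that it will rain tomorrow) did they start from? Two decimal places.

P(S) = 0.18

In odds form, posterior odds = prior odds × likelihood ratio, so prior odds = posterior odds ÷ LR.
Posterior odds = 0.394/(1−0.394) = 0.6502. LR = 0.80/0.27 = 2.9630.
Prior odds = 0.6502/2.9630 = 0.2194, so P(S) = 0.2194/(1+0.2194) ≈ 0.18.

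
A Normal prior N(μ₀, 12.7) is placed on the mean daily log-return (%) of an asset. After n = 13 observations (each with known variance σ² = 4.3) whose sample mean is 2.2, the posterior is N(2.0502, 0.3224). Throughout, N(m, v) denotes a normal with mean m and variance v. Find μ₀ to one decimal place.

With known observation variance, the Normal–Normal posterior has precision τ_n = τ₀ + n/σ² and mean μ_n = (τ₀μ₀ + (n/σ²)x̄)/τ_n.
Here τ₀ = 1/12.7 = 0.078740 and τ_data = 13/4.3 = 3.023256, so τ_n = 3.101996.
Rearranging for μ₀: μ₀ = (μ_n·τ_n − τ_data·x̄)/τ₀ = (2.0502·3.101996 − 3.023256·2.2) / 0.078740 = -0.291451/0.078740 ≈ -3.7.

μ₀ = -3.7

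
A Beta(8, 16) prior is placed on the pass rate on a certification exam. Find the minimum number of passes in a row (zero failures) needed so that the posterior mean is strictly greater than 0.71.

k = 32

After k passes and 0 failures the posterior is Beta(8+k, 16), with mean (8+k)/(8+16+k).
Set (8+k)/(24+k) > 0.71 and solve: k > (0.71·24 − 8)/(1 − 0.71) = 31.172.
The smallest integer exceeding 31.172 is 32, and checking k=32: (40)/(56) = 0.7143 > 0.71.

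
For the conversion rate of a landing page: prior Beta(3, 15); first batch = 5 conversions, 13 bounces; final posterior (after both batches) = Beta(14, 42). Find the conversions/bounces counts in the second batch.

Because Beta–binomial updating is additive in the counts, the combined data contributed (α_post−α_prior, β_post−β_prior) successes and failures.
Total across both batches: 14−3=11 conversions, 42−15=27 bounces.
Subtract the first batch: 11−5=6 conversions and 27−13=14 bounces.

6 conversions and 14 bounces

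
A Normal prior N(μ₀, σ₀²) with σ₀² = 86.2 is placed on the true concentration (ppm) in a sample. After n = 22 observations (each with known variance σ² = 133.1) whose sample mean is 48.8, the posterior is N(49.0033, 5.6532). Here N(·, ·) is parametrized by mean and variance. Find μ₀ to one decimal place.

With known observation variance, the Normal–Normal posterior has precision τ_n = τ₀ + n/σ² and mean μ_n = (τ₀μ₀ + (n/σ²)x̄)/τ_n.
Here τ₀ = 1/86.2 = 0.011601 and τ_data = 22/133.1 = 0.165289, so τ_n = 0.176890.
Rearranging for μ₀: μ₀ = (μ_n·τ_n − τ_data·x̄)/τ₀ = (49.0033·0.176890 − 0.165289·48.8) / 0.011601 = 0.602091/0.011601 ≈ 51.9.

μ₀ = 51.9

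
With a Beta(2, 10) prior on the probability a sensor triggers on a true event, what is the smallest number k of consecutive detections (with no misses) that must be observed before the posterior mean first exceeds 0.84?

k = 51

After k detections and 0 misses the posterior is Beta(2+k, 10), with mean (2+k)/(2+10+k).
Set (2+k)/(12+k) > 0.84 and solve: k > (0.84·12 − 2)/(1 − 0.84) = 50.500.
The smallest integer exceeding 50.500 is 51.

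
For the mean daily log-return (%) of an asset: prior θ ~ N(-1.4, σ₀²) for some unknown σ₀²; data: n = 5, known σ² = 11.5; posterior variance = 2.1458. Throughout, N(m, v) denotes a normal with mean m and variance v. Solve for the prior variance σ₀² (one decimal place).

σ₀² = 32.0

For the Normal–Normal model with known σ², precisions add: τ_n = τ₀ + n/σ².
So 1/σ₀² = 1/2.1458 − 5/11.5 = 0.466027 − 0.434783 = 0.031244.
Hence σ₀² = 1/0.031244 ≈ 32.0.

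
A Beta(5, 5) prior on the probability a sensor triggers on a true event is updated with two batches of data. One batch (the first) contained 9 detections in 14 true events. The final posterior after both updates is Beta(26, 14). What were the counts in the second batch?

Sequential conjugate updates are equivalent to a single update on the pooled data, so total successes = posterior α − prior α and total failures = posterior β − prior β.
Total across both batches: 26−5=21 detections, 14−5=9 misses.
Subtract the first batch: 21−9=12 detections and 9−5=4 misses.

12 detections and 4 misses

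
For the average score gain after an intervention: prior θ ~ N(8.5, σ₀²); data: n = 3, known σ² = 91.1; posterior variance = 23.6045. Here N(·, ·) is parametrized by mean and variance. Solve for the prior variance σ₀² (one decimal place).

Posterior precision equals prior precision plus data precision: 1/σ_n² = 1/σ₀² + n/σ².
So 1/σ₀² = 1/23.6045 − 3/91.1 = 0.042365 − 0.032931 = 0.009434.
Hence σ₀² = 1/0.009434 ≈ 106.0.

σ₀² = 106.0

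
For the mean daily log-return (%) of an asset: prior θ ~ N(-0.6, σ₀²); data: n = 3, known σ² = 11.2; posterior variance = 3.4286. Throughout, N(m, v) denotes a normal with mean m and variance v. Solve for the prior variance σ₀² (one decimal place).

σ₀² = 42.0

Posterior precision equals prior precision plus data precision: 1/σ_n² = 1/σ₀² + n/σ².
So 1/σ₀² = 1/3.4286 − 3/11.2 = 0.291664 − 0.267857 = 0.023807.
Hence σ₀² = 1/0.023807 ≈ 42.0.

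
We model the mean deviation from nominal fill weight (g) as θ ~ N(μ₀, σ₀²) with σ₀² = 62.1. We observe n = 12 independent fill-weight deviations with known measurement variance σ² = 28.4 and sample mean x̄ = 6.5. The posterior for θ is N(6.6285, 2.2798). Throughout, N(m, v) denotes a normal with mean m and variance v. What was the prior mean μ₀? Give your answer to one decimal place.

The posterior mean is a precision-weighted average: μ_n = (τ₀μ₀ + τ_data·x̄)/(τ₀+τ_data), with τ₀=1/σ₀² and τ_data=n/σ².
Here τ₀ = 1/62.1 = 0.016103 and τ_data = 12/28.4 = 0.422535, so τ_n = 0.438638.
Rearranging for μ₀: μ₀ = (μ_n·τ_n − τ_data·x̄)/τ₀ = (6.6285·0.438638 − 0.422535·6.5) / 0.016103 = 0.161034/0.016103 ≈ 10.0.

μ₀ = 10.0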